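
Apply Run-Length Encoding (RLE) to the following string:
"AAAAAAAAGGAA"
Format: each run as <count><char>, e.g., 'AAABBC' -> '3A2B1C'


Scanning runs left to right:
  i=0: run of 'A' x 8 -> '8A'
  i=8: run of 'G' x 2 -> '2G'
  i=10: run of 'A' x 2 -> '2A'

RLE = 8A2G2A


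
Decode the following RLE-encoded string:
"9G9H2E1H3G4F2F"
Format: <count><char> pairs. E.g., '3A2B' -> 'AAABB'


Expanding each <count><char> pair:
  9G -> 'GGGGGGGGG'
  9H -> 'HHHHHHHHH'
  2E -> 'EE'
  1H -> 'H'
  3G -> 'GGG'
  4F -> 'FFFF'
  2F -> 'FF'

Decoded = GGGGGGGGGHHHHHHHHHEEHGGGFFFFFF


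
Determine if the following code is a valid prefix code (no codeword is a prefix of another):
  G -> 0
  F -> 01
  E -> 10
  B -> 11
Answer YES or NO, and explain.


Checking each pair (does one codeword prefix another?):
  G='0' vs F='01': prefix -- VIOLATION

NO -- this is NOT a valid prefix code. G (0) is a prefix of F (01).


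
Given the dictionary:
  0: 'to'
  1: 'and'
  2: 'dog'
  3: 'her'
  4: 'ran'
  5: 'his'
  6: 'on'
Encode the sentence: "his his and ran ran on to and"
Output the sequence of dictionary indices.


Look up each word in the dictionary:
  'his' -> 5
  'his' -> 5
  'and' -> 1
  'ran' -> 4
  'ran' -> 4
  'on' -> 6
  'to' -> 0
  'and' -> 1

Encoded: [5, 5, 1, 4, 4, 6, 0, 1]


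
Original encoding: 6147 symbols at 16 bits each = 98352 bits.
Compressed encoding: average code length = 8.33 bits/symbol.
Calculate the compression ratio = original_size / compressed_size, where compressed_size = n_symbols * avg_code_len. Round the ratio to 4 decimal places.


original_size = n_symbols * orig_bits = 6147 * 16 = 98352 bits
compressed_size = n_symbols * avg_code_len = 6147 * 8.33 = 51204.51 bits
ratio = original_size / compressed_size = 98352 / 51204.51 = 1.9208

Compression ratio = 1.9208


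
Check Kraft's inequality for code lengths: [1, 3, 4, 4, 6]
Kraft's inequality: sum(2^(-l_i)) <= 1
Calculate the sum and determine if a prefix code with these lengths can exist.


Sum = 2^(-1) + 2^(-3) + 2^(-4) + 2^(-4) + 2^(-6)
    = 0.5 + 0.125 + 0.0625 + 0.0625 + 0.015625
    = 49/64 = 0.765625
Since 0.765625 <= 1, Kraft's inequality IS satisfied.
A prefix code with these lengths CAN exist.

Kraft sum = 0.765625. Satisfied.


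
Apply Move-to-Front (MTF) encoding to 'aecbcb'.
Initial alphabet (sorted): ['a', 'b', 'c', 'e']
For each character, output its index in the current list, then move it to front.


MTF encoding:
'a': index 0 in ['a', 'b', 'c', 'e'] -> ['a', 'b', 'c', 'e']
'e': index 3 in ['a', 'b', 'c', 'e'] -> ['e', 'a', 'b', 'c']
'c': index 3 in ['e', 'a', 'b', 'c'] -> ['c', 'e', 'a', 'b']
'b': index 3 in ['c', 'e', 'a', 'b'] -> ['b', 'c', 'e', 'a']
'c': index 1 in ['b', 'c', 'e', 'a'] -> ['c', 'b', 'e', 'a']
'b': index 1 in ['c', 'b', 'e', 'a'] -> ['b', 'c', 'e', 'a']


Output: [0, 3, 3, 3, 1, 1]


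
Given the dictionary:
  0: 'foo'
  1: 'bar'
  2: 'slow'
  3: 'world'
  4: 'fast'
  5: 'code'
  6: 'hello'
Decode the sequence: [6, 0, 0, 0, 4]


Look up each index in the dictionary:
  6 -> 'hello'
  0 -> 'foo'
  0 -> 'foo'
  0 -> 'foo'
  4 -> 'fast'

Decoded: "hello foo foo foo fast"


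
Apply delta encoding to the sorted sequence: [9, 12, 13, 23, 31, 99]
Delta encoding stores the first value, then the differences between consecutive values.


First value: 9
Deltas:
  12 - 9 = 3
  13 - 12 = 1
  23 - 13 = 10
  31 - 23 = 8
  99 - 31 = 68


Delta encoded: [9, 3, 1, 10, 8, 68]


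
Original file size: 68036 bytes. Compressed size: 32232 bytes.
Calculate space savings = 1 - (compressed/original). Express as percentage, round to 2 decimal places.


ratio = compressed/original = 32232/68036 = 0.473749
savings = 1 - ratio = 1 - 0.473749 = 0.526251
as a percentage: 0.526251 * 100 = 52.63%

Space savings = 1 - 32232/68036 = 52.63%


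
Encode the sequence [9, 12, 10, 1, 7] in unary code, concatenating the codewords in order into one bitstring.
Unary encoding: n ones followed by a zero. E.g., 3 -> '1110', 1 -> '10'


Encode each number as n ones followed by a terminating 0:
  9 -> 1111111110 (10 bits)
  12 -> 1111111111110 (13 bits)
  10 -> 11111111110 (11 bits)
  1 -> 10 (2 bits)
  7 -> 11111110 (8 bits)
Total length = 10 + 13 + 11 + 2 + 8 = 44 bits.

Unary([9, 12, 10, 1, 7]) = 11111111101111111111110111111111101011111110 (44 bits)


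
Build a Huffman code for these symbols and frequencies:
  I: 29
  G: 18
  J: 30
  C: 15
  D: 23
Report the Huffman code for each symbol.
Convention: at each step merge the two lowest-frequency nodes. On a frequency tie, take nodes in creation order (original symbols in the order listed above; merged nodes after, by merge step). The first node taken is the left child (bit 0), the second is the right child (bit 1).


Huffman tree construction:
Step 1: Merge C(15) + G(18) = 33
Step 2: Merge D(23) + I(29) = 52
Step 3: Merge J(30) + (C+G)(33) = 63
Step 4: Merge (D+I)(52) + (J+(C+G))(63) = 115
Read each symbol's code off the tree from the root (left child = 0, right child = 1).

Codes:
  I: 01 (length 2)
  G: 111 (length 3)
  J: 10 (length 2)
  C: 110 (length 3)
  D: 00 (length 2)
Average code length: 263/115 = 2.2870 bits/symbol


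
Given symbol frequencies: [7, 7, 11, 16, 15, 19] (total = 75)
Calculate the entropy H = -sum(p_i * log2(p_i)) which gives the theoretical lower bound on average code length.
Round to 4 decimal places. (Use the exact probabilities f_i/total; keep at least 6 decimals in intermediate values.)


Per-symbol terms -p_i * log2(p_i) with p_i = f_i/75:
  p = 7/75 = 0.093333: log2(p) = -3.421464, -p*log2(p) = 0.319337
  p = 7/75 = 0.093333: log2(p) = -3.421464, -p*log2(p) = 0.319337
  p = 11/75 = 0.146667: log2(p) = -2.769387, -p*log2(p) = 0.406177
  p = 16/75 = 0.213333: log2(p) = -2.228819, -p*log2(p) = 0.475481
  p = 15/75 = 0.200000: log2(p) = -2.321928, -p*log2(p) = 0.464386
  p = 19/75 = 0.253333: log2(p) = -1.980891, -p*log2(p) = 0.501826
H = 0.319337 + 0.319337 + 0.406177 + 0.475481 + 0.464386 + 0.501826 = 2.486544

H = 2.4865 bits/symbol


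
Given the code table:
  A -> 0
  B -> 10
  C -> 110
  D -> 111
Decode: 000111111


Decoding:
0 -> A
0 -> A
0 -> A
111 -> D
111 -> D


Result: AAADD


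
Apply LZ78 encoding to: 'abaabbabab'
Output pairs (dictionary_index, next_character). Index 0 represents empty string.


LZ78 encoding steps:
Dictionary: {0: ''}
Step 1: w='' (idx 0), next='a' -> output (0, 'a'), add 'a' as idx 1
Step 2: w='' (idx 0), next='b' -> output (0, 'b'), add 'b' as idx 2
Step 3: w='a' (idx 1), next='a' -> output (1, 'a'), add 'aa' as idx 3
Step 4: w='b' (idx 2), next='b' -> output (2, 'b'), add 'bb' as idx 4
Step 5: w='a' (idx 1), next='b' -> output (1, 'b'), add 'ab' as idx 5
Step 6: w='ab' (idx 5), end of input -> output (5, '')


Encoded: [(0, 'a'), (0, 'b'), (1, 'a'), (2, 'b'), (1, 'b'), (5, '')]


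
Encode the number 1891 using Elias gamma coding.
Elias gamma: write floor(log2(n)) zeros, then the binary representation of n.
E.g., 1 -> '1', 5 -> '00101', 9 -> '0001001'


num_bits = floor(log2(1891)) + 1 = 11
leading_zeros = num_bits - 1 = 10
binary(1891) = 11101100011

Elias gamma(1891) = '0000000000' + '11101100011' = 000000000011101100011 (21 bits)


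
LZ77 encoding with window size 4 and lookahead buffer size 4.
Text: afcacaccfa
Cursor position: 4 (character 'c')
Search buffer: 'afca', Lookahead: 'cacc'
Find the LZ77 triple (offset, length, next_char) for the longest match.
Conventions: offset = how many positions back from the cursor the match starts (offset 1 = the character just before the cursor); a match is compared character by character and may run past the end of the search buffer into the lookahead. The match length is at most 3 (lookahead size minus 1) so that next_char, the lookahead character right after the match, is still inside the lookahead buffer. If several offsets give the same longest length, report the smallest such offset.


Try each offset into the search buffer:
  offset=1 (pos 3, char 'a'): match length 0
  offset=2 (pos 2, char 'c'): match length 3
  offset=3 (pos 1, char 'f'): match length 0
  offset=4 (pos 0, char 'a'): match length 0
Longest match has length 3 at offset 2.
next_char = character at position 4 + 3 = 7 -> 'c'

Best match: offset=2, length=3 (matching 'cac' starting at position 2)
LZ77 triple: (2, 3, 'c')


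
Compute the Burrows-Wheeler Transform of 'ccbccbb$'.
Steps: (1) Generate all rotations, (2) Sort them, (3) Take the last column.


Rotations (sorted):
  0: $ccbccbb -> last char: b
  1: b$ccbccb -> last char: b
  2: bb$ccbcc -> last char: c
  3: bccbb$cc -> last char: c
  4: cbb$ccbc -> last char: c
  5: cbccbb$c -> last char: c
  6: ccbb$ccb -> last char: b
  7: ccbccbb$ -> last char: $


BWT = bbccccb$


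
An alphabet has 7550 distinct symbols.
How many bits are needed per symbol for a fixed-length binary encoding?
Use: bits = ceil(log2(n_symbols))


log2(7550) = 12.8823
Bracket: 2^12 = 4096 < 7550 <= 2^13 = 8192
So ceil(log2(7550)) = 13

bits = ceil(log2(7550)) = ceil(12.8823) = 13 bits


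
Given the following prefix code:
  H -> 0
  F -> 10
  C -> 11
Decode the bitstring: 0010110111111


Decoding step by step:
Bits 0 -> H
Bits 0 -> H
Bits 10 -> F
Bits 11 -> C
Bits 0 -> H
Bits 11 -> C
Bits 11 -> C
Bits 11 -> C


Decoded message: HHFCHCCC


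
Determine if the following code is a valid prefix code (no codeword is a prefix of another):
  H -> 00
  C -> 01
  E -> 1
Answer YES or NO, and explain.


Checking each pair (does one codeword prefix another?):
  H='00' vs C='01': no prefix
  H='00' vs E='1': no prefix
  C='01' vs H='00': no prefix
  C='01' vs E='1': no prefix
  E='1' vs H='00': no prefix
  E='1' vs C='01': no prefix
No violation found over all pairs.

YES -- this is a valid prefix code. No codeword is a prefix of any other codeword.


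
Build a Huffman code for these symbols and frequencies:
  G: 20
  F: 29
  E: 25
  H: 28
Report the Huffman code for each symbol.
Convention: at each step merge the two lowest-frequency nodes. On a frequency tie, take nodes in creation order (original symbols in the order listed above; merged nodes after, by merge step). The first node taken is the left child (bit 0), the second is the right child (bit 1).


Huffman tree construction:
Step 1: Merge G(20) + E(25) = 45
Step 2: Merge H(28) + F(29) = 57
Step 3: Merge (G+E)(45) + (H+F)(57) = 102
Read each symbol's code off the tree from the root (left child = 0, right child = 1).

Codes:
  G: 00 (length 2)
  F: 11 (length 2)
  E: 01 (length 2)
  H: 10 (length 2)
Average code length: 204/102 = 2.0000 bits/symbol


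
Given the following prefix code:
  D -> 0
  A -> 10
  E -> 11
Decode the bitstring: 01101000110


Decoding step by step:
Bits 0 -> D
Bits 11 -> E
Bits 0 -> D
Bits 10 -> A
Bits 0 -> D
Bits 0 -> D
Bits 11 -> E
Bits 0 -> D


Decoded message: DEDADDED


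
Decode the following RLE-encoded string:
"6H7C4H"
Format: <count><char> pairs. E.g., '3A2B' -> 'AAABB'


Expanding each <count><char> pair:
  6H -> 'HHHHHH'
  7C -> 'CCCCCCC'
  4H -> 'HHHH'

Decoded = HHHHHHCCCCCCCHHHH


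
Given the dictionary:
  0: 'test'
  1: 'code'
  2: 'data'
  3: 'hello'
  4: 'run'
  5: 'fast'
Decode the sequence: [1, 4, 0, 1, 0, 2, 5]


Look up each index in the dictionary:
  1 -> 'code'
  4 -> 'run'
  0 -> 'test'
  1 -> 'code'
  0 -> 'test'
  2 -> 'data'
  5 -> 'fast'

Decoded: "code run test code test data fast"


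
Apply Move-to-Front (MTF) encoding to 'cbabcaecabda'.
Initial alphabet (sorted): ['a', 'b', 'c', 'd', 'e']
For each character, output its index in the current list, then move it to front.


MTF encoding:
'c': index 2 in ['a', 'b', 'c', 'd', 'e'] -> ['c', 'a', 'b', 'd', 'e']
'b': index 2 in ['c', 'a', 'b', 'd', 'e'] -> ['b', 'c', 'a', 'd', 'e']
'a': index 2 in ['b', 'c', 'a', 'd', 'e'] -> ['a', 'b', 'c', 'd', 'e']
'b': index 1 in ['a', 'b', 'c', 'd', 'e'] -> ['b', 'a', 'c', 'd', 'e']
'c': index 2 in ['b', 'a', 'c', 'd', 'e'] -> ['c', 'b', 'a', 'd', 'e']
'a': index 2 in ['c', 'b', 'a', 'd', 'e'] -> ['a', 'c', 'b', 'd', 'e']
'e': index 4 in ['a', 'c', 'b', 'd', 'e'] -> ['e', 'a', 'c', 'b', 'd']
'c': index 2 in ['e', 'a', 'c', 'b', 'd'] -> ['c', 'e', 'a', 'b', 'd']
'a': index 2 in ['c', 'e', 'a', 'b', 'd'] -> ['a', 'c', 'e', 'b', 'd']
'b': index 3 in ['a', 'c', 'e', 'b', 'd'] -> ['b', 'a', 'c', 'e', 'd']
'd': index 4 in ['b', 'a', 'c', 'e', 'd'] -> ['d', 'b', 'a', 'c', 'e']
'a': index 2 in ['d', 'b', 'a', 'c', 'e'] -> ['a', 'd', 'b', 'c', 'e']


Output: [2, 2, 2, 1, 2, 2, 4, 2, 2, 3, 4, 2]


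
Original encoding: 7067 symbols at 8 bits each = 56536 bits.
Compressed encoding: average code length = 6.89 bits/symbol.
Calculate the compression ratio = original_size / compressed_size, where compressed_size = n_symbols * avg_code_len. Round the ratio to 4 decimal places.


original_size = n_symbols * orig_bits = 7067 * 8 = 56536 bits
compressed_size = n_symbols * avg_code_len = 7067 * 6.89 = 48691.63 bits
ratio = original_size / compressed_size = 56536 / 48691.63 = 1.1611

Compression ratio = 1.1611


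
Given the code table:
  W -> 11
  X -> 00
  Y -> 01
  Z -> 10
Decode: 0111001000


Decoding:
01 -> Y
11 -> W
00 -> X
10 -> Z
00 -> X


Result: YWXZX


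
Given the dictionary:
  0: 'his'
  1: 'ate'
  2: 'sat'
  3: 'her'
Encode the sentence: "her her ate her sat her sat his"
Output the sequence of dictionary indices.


Look up each word in the dictionary:
  'her' -> 3
  'her' -> 3
  'ate' -> 1
  'her' -> 3
  'sat' -> 2
  'her' -> 3
  'sat' -> 2
  'his' -> 0

Encoded: [3, 3, 1, 3, 2, 3, 2, 0]


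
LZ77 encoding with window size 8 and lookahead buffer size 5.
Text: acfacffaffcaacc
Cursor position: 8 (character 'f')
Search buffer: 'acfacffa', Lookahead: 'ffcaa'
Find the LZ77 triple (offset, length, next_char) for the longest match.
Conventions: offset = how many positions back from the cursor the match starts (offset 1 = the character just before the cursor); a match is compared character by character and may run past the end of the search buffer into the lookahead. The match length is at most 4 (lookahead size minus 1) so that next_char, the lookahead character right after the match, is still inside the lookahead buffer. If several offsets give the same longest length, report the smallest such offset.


Try each offset into the search buffer:
  offset=1 (pos 7, char 'a'): match length 0
  offset=2 (pos 6, char 'f'): match length 1
  offset=3 (pos 5, char 'f'): match length 2
  offset=4 (pos 4, char 'c'): match length 0
  offset=5 (pos 3, char 'a'): match length 0
  offset=6 (pos 2, char 'f'): match length 1
  offset=7 (pos 1, char 'c'): match length 0
  offset=8 (pos 0, char 'a'): match length 0
Longest match has length 2 at offset 3.
next_char = character at position 8 + 2 = 10 -> 'c'

Best match: offset=3, length=2 (matching 'ff' starting at position 5)
LZ77 triple: (3, 2, 'c')


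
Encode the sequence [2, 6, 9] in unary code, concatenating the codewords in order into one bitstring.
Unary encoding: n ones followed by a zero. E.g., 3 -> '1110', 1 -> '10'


Encode each number as n ones followed by a terminating 0:
  2 -> 110 (3 bits)
  6 -> 1111110 (7 bits)
  9 -> 1111111110 (10 bits)
Total length = 3 + 7 + 10 = 20 bits.

Unary([2, 6, 9]) = 11011111101111111110 (20 bits)


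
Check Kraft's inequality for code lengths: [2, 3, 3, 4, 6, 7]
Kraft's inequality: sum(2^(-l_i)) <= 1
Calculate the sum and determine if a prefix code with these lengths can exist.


Sum = 2^(-2) + 2^(-3) + 2^(-3) + 2^(-4) + 2^(-6) + 2^(-7)
    = 0.25 + 0.125 + 0.125 + 0.0625 + 0.015625 + 0.0078125
    = 75/128 = 0.5859375
Since 0.5859375 <= 1, Kraft's inequality IS satisfied.
A prefix code with these lengths CAN exist.

Kraft sum = 0.5859375. Satisfied.


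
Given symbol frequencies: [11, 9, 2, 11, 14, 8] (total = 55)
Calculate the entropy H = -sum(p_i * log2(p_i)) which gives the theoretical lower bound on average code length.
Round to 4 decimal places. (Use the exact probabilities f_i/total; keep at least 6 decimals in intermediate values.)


Per-symbol terms -p_i * log2(p_i) with p_i = f_i/55:
  p = 11/55 = 0.200000: log2(p) = -2.321928, -p*log2(p) = 0.464386
  p = 9/55 = 0.163636: log2(p) = -2.611435, -p*log2(p) = 0.427326
  p = 2/55 = 0.036364: log2(p) = -4.781360, -p*log2(p) = 0.173868
  p = 11/55 = 0.200000: log2(p) = -2.321928, -p*log2(p) = 0.464386
  p = 14/55 = 0.254545: log2(p) = -1.974005, -p*log2(p) = 0.502474
  p = 8/55 = 0.145455: log2(p) = -2.781360, -p*log2(p) = 0.404561
H = 0.464386 + 0.427326 + 0.173868 + 0.464386 + 0.502474 + 0.404561 = 2.437001

H = 2.437 bits/symbol


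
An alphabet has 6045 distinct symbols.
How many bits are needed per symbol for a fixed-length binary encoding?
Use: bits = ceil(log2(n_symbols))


log2(6045) = 12.5615
Bracket: 2^12 = 4096 < 6045 <= 2^13 = 8192
So ceil(log2(6045)) = 13

bits = ceil(log2(6045)) = ceil(12.5615) = 13 bits


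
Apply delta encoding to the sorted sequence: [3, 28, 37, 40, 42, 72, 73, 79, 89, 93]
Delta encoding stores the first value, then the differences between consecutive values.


First value: 3
Deltas:
  28 - 3 = 25
  37 - 28 = 9
  40 - 37 = 3
  42 - 40 = 2
  72 - 42 = 30
  73 - 72 = 1
  79 - 73 = 6
  89 - 79 = 10
  93 - 89 = 4


Delta encoded: [3, 25, 9, 3, 2, 30, 1, 6, 10, 4]


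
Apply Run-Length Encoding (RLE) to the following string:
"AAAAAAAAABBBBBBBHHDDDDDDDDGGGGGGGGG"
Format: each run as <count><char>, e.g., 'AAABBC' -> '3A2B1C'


Scanning runs left to right:
  i=0: run of 'A' x 9 -> '9A'
  i=9: run of 'B' x 7 -> '7B'
  i=16: run of 'H' x 2 -> '2H'
  i=18: run of 'D' x 8 -> '8D'
  i=26: run of 'G' x 9 -> '9G'

RLE = 9A7B2H8D9G


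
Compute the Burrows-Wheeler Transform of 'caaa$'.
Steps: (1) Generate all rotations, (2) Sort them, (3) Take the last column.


Rotations (sorted):
  0: $caaa -> last char: a
  1: a$caa -> last char: a
  2: aa$ca -> last char: a
  3: aaa$c -> last char: c
  4: caaa$ -> last char: $


BWT = aaac$


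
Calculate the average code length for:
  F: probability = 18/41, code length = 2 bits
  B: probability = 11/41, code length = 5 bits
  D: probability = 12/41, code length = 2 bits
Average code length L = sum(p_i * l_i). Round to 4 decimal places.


Weighted contributions p_i * l_i:
  F: (18/41) * 2 = 36/41
  B: (11/41) * 5 = 55/41
  D: (12/41) * 2 = 24/41
Sum = (36 + 55 + 24)/41 = 115/41

L = 115/41 = 2.8049 bits/symbol


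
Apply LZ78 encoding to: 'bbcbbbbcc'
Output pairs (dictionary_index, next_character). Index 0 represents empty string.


LZ78 encoding steps:
Dictionary: {0: ''}
Step 1: w='' (idx 0), next='b' -> output (0, 'b'), add 'b' as idx 1
Step 2: w='b' (idx 1), next='c' -> output (1, 'c'), add 'bc' as idx 2
Step 3: w='b' (idx 1), next='b' -> output (1, 'b'), add 'bb' as idx 3
Step 4: w='bb' (idx 3), next='c' -> output (3, 'c'), add 'bbc' as idx 4
Step 5: w='' (idx 0), next='c' -> output (0, 'c'), add 'c' as idx 5


Encoded: [(0, 'b'), (1, 'c'), (1, 'b'), (3, 'c'), (0, 'c')]


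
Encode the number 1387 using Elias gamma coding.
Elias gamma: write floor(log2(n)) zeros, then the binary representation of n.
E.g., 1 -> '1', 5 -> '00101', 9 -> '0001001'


num_bits = floor(log2(1387)) + 1 = 11
leading_zeros = num_bits - 1 = 10
binary(1387) = 10101101011

Elias gamma(1387) = '0000000000' + '10101101011' = 000000000010101101011 (21 bits)


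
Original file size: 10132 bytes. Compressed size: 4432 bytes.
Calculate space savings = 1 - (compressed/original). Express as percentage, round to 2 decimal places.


ratio = compressed/original = 4432/10132 = 0.437426
savings = 1 - ratio = 1 - 0.437426 = 0.562574
as a percentage: 0.562574 * 100 = 56.26%

Space savings = 1 - 4432/10132 = 56.26%


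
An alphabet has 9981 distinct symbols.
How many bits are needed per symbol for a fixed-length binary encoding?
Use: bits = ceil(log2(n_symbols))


log2(9981) = 13.285
Bracket: 2^13 = 8192 < 9981 <= 2^14 = 16384
So ceil(log2(9981)) = 14

bits = ceil(log2(9981)) = ceil(13.285) = 14 bits


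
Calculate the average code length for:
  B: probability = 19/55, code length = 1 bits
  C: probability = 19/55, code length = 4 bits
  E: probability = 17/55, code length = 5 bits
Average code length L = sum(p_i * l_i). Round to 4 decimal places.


Weighted contributions p_i * l_i:
  B: (19/55) * 1 = 19/55
  C: (19/55) * 4 = 76/55
  E: (17/55) * 5 = 85/55
Sum = (19 + 76 + 85)/55 = 180/55

L = 180/55 = 3.2727 bits/symbol


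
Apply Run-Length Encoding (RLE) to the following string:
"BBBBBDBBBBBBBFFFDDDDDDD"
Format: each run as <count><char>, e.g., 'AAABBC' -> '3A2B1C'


Scanning runs left to right:
  i=0: run of 'B' x 5 -> '5B'
  i=5: run of 'D' x 1 -> '1D'
  i=6: run of 'B' x 7 -> '7B'
  i=13: run of 'F' x 3 -> '3F'
  i=16: run of 'D' x 7 -> '7D'

RLE = 5B1D7B3F7D


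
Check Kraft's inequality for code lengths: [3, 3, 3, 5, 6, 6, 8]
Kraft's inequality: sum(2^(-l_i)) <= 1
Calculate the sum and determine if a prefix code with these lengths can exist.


Sum = 2^(-3) + 2^(-3) + 2^(-3) + 2^(-5) + 2^(-6) + 2^(-6) + 2^(-8)
    = 0.125 + 0.125 + 0.125 + 0.03125 + 0.015625 + 0.015625 + 0.00390625
    = 113/256 = 0.44140625
Since 0.44140625 <= 1, Kraft's inequality IS satisfied.
A prefix code with these lengths CAN exist.

Kraft sum = 0.44140625. Satisfied.


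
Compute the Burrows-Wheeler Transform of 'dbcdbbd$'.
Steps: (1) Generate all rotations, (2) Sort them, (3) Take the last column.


Rotations (sorted):
  0: $dbcdbbd -> last char: d
  1: bbd$dbcd -> last char: d
  2: bcdbbd$d -> last char: d
  3: bd$dbcdb -> last char: b
  4: cdbbd$db -> last char: b
  5: d$dbcdbb -> last char: b
  6: dbbd$dbc -> last char: c
  7: dbcdbbd$ -> last char: $


BWT = dddbbbc$


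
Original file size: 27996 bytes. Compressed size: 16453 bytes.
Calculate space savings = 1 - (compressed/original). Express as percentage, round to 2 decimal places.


ratio = compressed/original = 16453/27996 = 0.587691
savings = 1 - ratio = 1 - 0.587691 = 0.412309
as a percentage: 0.412309 * 100 = 41.23%

Space savings = 1 - 16453/27996 = 41.23%


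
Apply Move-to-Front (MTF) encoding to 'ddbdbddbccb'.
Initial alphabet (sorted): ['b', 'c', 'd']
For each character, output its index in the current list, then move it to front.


MTF encoding:
'd': index 2 in ['b', 'c', 'd'] -> ['d', 'b', 'c']
'd': index 0 in ['d', 'b', 'c'] -> ['d', 'b', 'c']
'b': index 1 in ['d', 'b', 'c'] -> ['b', 'd', 'c']
'd': index 1 in ['b', 'd', 'c'] -> ['d', 'b', 'c']
'b': index 1 in ['d', 'b', 'c'] -> ['b', 'd', 'c']
'd': index 1 in ['b', 'd', 'c'] -> ['d', 'b', 'c']
'd': index 0 in ['d', 'b', 'c'] -> ['d', 'b', 'c']
'b': index 1 in ['d', 'b', 'c'] -> ['b', 'd', 'c']
'c': index 2 in ['b', 'd', 'c'] -> ['c', 'b', 'd']
'c': index 0 in ['c', 'b', 'd'] -> ['c', 'b', 'd']
'b': index 1 in ['c', 'b', 'd'] -> ['b', 'c', 'd']


Output: [2, 0, 1, 1, 1, 1, 0, 1, 2, 0, 1]


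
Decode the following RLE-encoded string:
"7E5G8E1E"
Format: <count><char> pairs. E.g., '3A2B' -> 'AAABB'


Expanding each <count><char> pair:
  7E -> 'EEEEEEE'
  5G -> 'GGGGG'
  8E -> 'EEEEEEEE'
  1E -> 'E'

Decoded = EEEEEEEGGGGGEEEEEEEEE


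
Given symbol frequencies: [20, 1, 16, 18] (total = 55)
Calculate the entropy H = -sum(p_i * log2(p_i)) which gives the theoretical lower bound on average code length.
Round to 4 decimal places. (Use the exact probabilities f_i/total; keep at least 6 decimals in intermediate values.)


Per-symbol terms -p_i * log2(p_i) with p_i = f_i/55:
  p = 20/55 = 0.363636: log2(p) = -1.459432, -p*log2(p) = 0.530702
  p = 1/55 = 0.018182: log2(p) = -5.781360, -p*log2(p) = 0.105116
  p = 16/55 = 0.290909: log2(p) = -1.781360, -p*log2(p) = 0.518214
  p = 18/55 = 0.327273: log2(p) = -1.611435, -p*log2(p) = 0.527379
H = 0.530702 + 0.105116 + 0.518214 + 0.527379 = 1.681411

H = 1.6814 bits/symbol


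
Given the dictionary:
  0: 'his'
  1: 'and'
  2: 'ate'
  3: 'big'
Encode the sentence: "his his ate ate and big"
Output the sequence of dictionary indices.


Look up each word in the dictionary:
  'his' -> 0
  'his' -> 0
  'ate' -> 2
  'ate' -> 2
  'and' -> 1
  'big' -> 3

Encoded: [0, 0, 2, 2, 1, 3]


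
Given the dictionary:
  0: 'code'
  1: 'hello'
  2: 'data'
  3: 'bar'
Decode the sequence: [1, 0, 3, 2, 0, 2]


Look up each index in the dictionary:
  1 -> 'hello'
  0 -> 'code'
  3 -> 'bar'
  2 -> 'data'
  0 -> 'code'
  2 -> 'data'

Decoded: "hello code bar data code data"


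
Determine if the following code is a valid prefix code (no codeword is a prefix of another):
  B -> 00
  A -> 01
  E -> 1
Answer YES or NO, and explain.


Checking each pair (does one codeword prefix another?):
  B='00' vs A='01': no prefix
  B='00' vs E='1': no prefix
  A='01' vs B='00': no prefix
  A='01' vs E='1': no prefix
  E='1' vs B='00': no prefix
  E='1' vs A='01': no prefix
No violation found over all pairs.

YES -- this is a valid prefix code. No codeword is a prefix of any other codeword.


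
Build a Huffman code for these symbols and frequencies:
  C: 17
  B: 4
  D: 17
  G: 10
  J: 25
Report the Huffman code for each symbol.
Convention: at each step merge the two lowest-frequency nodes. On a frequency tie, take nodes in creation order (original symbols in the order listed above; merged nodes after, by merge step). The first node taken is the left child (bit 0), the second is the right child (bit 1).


Huffman tree construction:
Step 1: Merge B(4) + G(10) = 14
Step 2: Merge (B+G)(14) + C(17) = 31
Step 3: Merge D(17) + J(25) = 42
Step 4: Merge ((B+G)+C)(31) + (D+J)(42) = 73
Read each symbol's code off the tree from the root (left child = 0, right child = 1).

Codes:
  C: 01 (length 2)
  B: 000 (length 3)
  D: 10 (length 2)
  G: 001 (length 3)
  J: 11 (length 2)
Average code length: 160/73 = 2.1918 bits/symbol


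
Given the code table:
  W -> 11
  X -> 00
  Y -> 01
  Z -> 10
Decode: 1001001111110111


Decoding:
10 -> Z
01 -> Y
00 -> X
11 -> W
11 -> W
11 -> W
01 -> Y
11 -> W


Result: ZYXWWWYW


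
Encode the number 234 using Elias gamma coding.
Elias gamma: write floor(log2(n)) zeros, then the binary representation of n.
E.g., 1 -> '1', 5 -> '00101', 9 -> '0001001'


num_bits = floor(log2(234)) + 1 = 8
leading_zeros = num_bits - 1 = 7
binary(234) = 11101010

Elias gamma(234) = '0000000' + '11101010' = 000000011101010 (15 bits)


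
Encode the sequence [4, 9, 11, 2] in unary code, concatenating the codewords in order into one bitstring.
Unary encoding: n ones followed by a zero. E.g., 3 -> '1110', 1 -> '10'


Encode each number as n ones followed by a terminating 0:
  4 -> 11110 (5 bits)
  9 -> 1111111110 (10 bits)
  11 -> 111111111110 (12 bits)
  2 -> 110 (3 bits)
Total length = 5 + 10 + 12 + 3 = 30 bits.

Unary([4, 9, 11, 2]) = 111101111111110111111111110110 (30 bits)


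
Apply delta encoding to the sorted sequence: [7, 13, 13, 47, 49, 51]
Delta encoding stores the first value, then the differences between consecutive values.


First value: 7
Deltas:
  13 - 7 = 6
  13 - 13 = 0
  47 - 13 = 34
  49 - 47 = 2
  51 - 49 = 2


Delta encoded: [7, 6, 0, 34, 2, 2]


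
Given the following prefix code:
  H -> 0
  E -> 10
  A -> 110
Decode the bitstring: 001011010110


Decoding step by step:
Bits 0 -> H
Bits 0 -> H
Bits 10 -> E
Bits 110 -> A
Bits 10 -> E
Bits 110 -> A


Decoded message: HHEAEA


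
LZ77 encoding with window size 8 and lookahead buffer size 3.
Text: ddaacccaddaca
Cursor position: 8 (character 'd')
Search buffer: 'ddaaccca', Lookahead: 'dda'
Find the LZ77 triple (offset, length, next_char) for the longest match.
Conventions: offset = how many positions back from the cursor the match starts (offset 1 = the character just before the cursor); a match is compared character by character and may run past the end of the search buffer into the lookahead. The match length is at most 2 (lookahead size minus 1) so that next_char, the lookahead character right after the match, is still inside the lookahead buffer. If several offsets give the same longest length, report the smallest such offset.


Try each offset into the search buffer:
  offset=1 (pos 7, char 'a'): match length 0
  offset=2 (pos 6, char 'c'): match length 0
  offset=3 (pos 5, char 'c'): match length 0
  offset=4 (pos 4, char 'c'): match length 0
  offset=5 (pos 3, char 'a'): match length 0
  offset=6 (pos 2, char 'a'): match length 0
  offset=7 (pos 1, char 'd'): match length 1
  offset=8 (pos 0, char 'd'): match length 2
Longest match has length 2 at offset 8.
next_char = character at position 8 + 2 = 10 -> 'a'

Best match: offset=8, length=2 (matching 'dd' starting at position 0)
LZ77 triple: (8, 2, 'a')


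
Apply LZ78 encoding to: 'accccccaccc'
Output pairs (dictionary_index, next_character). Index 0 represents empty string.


LZ78 encoding steps:
Dictionary: {0: ''}
Step 1: w='' (idx 0), next='a' -> output (0, 'a'), add 'a' as idx 1
Step 2: w='' (idx 0), next='c' -> output (0, 'c'), add 'c' as idx 2
Step 3: w='c' (idx 2), next='c' -> output (2, 'c'), add 'cc' as idx 3
Step 4: w='cc' (idx 3), next='c' -> output (3, 'c'), add 'ccc' as idx 4
Step 5: w='a' (idx 1), next='c' -> output (1, 'c'), add 'ac' as idx 5
Step 6: w='cc' (idx 3), end of input -> output (3, '')


Encoded: [(0, 'a'), (0, 'c'), (2, 'c'), (3, 'c'), (1, 'c'), (3, '')]


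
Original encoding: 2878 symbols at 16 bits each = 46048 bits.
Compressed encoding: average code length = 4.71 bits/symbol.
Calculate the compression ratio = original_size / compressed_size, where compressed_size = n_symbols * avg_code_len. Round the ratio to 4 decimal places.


original_size = n_symbols * orig_bits = 2878 * 16 = 46048 bits
compressed_size = n_symbols * avg_code_len = 2878 * 4.71 = 13555.38 bits
ratio = original_size / compressed_size = 46048 / 13555.38 = 3.397

Compression ratio = 3.397


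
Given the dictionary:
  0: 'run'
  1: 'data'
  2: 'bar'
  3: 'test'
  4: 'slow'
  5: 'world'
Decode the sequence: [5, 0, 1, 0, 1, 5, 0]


Look up each index in the dictionary:
  5 -> 'world'
  0 -> 'run'
  1 -> 'data'
  0 -> 'run'
  1 -> 'data'
  5 -> 'world'
  0 -> 'run'

Decoded: "world run data run data world run"


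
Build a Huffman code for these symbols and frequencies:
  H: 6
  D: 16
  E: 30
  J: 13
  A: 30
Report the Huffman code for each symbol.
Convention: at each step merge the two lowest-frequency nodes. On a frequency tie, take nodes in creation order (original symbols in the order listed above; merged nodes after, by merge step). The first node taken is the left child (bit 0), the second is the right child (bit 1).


Huffman tree construction:
Step 1: Merge H(6) + J(13) = 19
Step 2: Merge D(16) + (H+J)(19) = 35
Step 3: Merge E(30) + A(30) = 60
Step 4: Merge (D+(H+J))(35) + (E+A)(60) = 95
Read each symbol's code off the tree from the root (left child = 0, right child = 1).

Codes:
  H: 010 (length 3)
  D: 00 (length 2)
  E: 10 (length 2)
  J: 011 (length 3)
  A: 11 (length 2)
Average code length: 209/95 = 2.2000 bits/symbol


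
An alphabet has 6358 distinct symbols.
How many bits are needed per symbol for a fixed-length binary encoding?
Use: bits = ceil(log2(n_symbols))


log2(6358) = 12.6344
Bracket: 2^12 = 4096 < 6358 <= 2^13 = 8192
So ceil(log2(6358)) = 13

bits = ceil(log2(6358)) = ceil(12.6344) = 13 bits


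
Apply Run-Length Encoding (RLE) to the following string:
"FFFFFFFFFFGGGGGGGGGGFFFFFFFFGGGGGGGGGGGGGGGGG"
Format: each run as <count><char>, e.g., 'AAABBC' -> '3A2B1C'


Scanning runs left to right:
  i=0: run of 'F' x 10 -> '10F'
  i=10: run of 'G' x 10 -> '10G'
  i=20: run of 'F' x 8 -> '8F'
  i=28: run of 'G' x 17 -> '17G'

RLE = 10F10G8F17G


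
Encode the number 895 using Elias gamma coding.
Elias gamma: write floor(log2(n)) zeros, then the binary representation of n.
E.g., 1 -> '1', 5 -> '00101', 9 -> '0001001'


num_bits = floor(log2(895)) + 1 = 10
leading_zeros = num_bits - 1 = 9
binary(895) = 1101111111

Elias gamma(895) = '000000000' + '1101111111' = 0000000001101111111 (19 bits)


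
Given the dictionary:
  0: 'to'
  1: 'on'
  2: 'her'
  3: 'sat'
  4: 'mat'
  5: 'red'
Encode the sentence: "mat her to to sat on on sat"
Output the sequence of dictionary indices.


Look up each word in the dictionary:
  'mat' -> 4
  'her' -> 2
  'to' -> 0
  'to' -> 0
  'sat' -> 3
  'on' -> 1
  'on' -> 1
  'sat' -> 3

Encoded: [4, 2, 0, 0, 3, 1, 1, 3]


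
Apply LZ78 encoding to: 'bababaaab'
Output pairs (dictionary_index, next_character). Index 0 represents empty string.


LZ78 encoding steps:
Dictionary: {0: ''}
Step 1: w='' (idx 0), next='b' -> output (0, 'b'), add 'b' as idx 1
Step 2: w='' (idx 0), next='a' -> output (0, 'a'), add 'a' as idx 2
Step 3: w='b' (idx 1), next='a' -> output (1, 'a'), add 'ba' as idx 3
Step 4: w='ba' (idx 3), next='a' -> output (3, 'a'), add 'baa' as idx 4
Step 5: w='a' (idx 2), next='b' -> output (2, 'b'), add 'ab' as idx 5


Encoded: [(0, 'b'), (0, 'a'), (1, 'a'), (3, 'a'), (2, 'b')]


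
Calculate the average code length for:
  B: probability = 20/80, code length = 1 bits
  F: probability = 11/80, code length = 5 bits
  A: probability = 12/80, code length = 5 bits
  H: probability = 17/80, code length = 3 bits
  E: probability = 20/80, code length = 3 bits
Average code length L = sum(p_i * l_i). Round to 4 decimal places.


Weighted contributions p_i * l_i:
  B: (20/80) * 1 = 20/80
  F: (11/80) * 5 = 55/80
  A: (12/80) * 5 = 60/80
  H: (17/80) * 3 = 51/80
  E: (20/80) * 3 = 60/80
Sum = (20 + 55 + 60 + 51 + 60)/80 = 246/80

L = 246/80 = 3.0750 bits/symbol


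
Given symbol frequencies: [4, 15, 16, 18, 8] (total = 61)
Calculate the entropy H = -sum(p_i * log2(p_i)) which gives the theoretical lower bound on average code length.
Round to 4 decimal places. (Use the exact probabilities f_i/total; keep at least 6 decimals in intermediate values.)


Per-symbol terms -p_i * log2(p_i) with p_i = f_i/61:
  p = 4/61 = 0.065574: log2(p) = -3.930737, -p*log2(p) = 0.257753
  p = 15/61 = 0.245902: log2(p) = -2.023847, -p*log2(p) = 0.497667
  p = 16/61 = 0.262295: log2(p) = -1.930737, -p*log2(p) = 0.506423
  p = 18/61 = 0.295082: log2(p) = -1.760812, -p*log2(p) = 0.519584
  p = 8/61 = 0.131148: log2(p) = -2.930737, -p*log2(p) = 0.384359
H = 0.257753 + 0.497667 + 0.506423 + 0.519584 + 0.384359 = 2.165786

H = 2.1658 bits/symbol


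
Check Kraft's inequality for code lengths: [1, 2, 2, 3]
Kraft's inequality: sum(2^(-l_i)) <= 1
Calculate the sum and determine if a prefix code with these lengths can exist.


Sum = 2^(-1) + 2^(-2) + 2^(-2) + 2^(-3)
    = 0.5 + 0.25 + 0.25 + 0.125
    = 9/8 = 1.125
Since 1.125 > 1, Kraft's inequality is NOT satisfied.
A prefix code with these lengths CANNOT exist.

Kraft sum = 1.125. Not satisfied.


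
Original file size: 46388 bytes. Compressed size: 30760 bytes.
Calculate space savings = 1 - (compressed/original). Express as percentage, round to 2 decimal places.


ratio = compressed/original = 30760/46388 = 0.663103
savings = 1 - ratio = 1 - 0.663103 = 0.336897
as a percentage: 0.336897 * 100 = 33.69%

Space savings = 1 - 30760/46388 = 33.69%


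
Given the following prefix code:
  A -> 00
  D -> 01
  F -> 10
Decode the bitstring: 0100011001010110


Decoding step by step:
Bits 01 -> D
Bits 00 -> A
Bits 01 -> D
Bits 10 -> F
Bits 01 -> D
Bits 01 -> D
Bits 01 -> D
Bits 10 -> F


Decoded message: DADFDDDF


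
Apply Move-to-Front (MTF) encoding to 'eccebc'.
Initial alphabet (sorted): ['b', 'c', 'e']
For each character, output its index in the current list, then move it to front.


MTF encoding:
'e': index 2 in ['b', 'c', 'e'] -> ['e', 'b', 'c']
'c': index 2 in ['e', 'b', 'c'] -> ['c', 'e', 'b']
'c': index 0 in ['c', 'e', 'b'] -> ['c', 'e', 'b']
'e': index 1 in ['c', 'e', 'b'] -> ['e', 'c', 'b']
'b': index 2 in ['e', 'c', 'b'] -> ['b', 'e', 'c']
'c': index 2 in ['b', 'e', 'c'] -> ['c', 'b', 'e']


Output: [2, 2, 0, 1, 2, 2]


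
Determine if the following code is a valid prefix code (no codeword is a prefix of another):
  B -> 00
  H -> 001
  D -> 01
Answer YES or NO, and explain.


Checking each pair (does one codeword prefix another?):
  B='00' vs H='001': prefix -- VIOLATION

NO -- this is NOT a valid prefix code. B (00) is a prefix of H (001).


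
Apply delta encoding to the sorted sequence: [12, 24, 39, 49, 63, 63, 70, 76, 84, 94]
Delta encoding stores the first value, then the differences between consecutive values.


First value: 12
Deltas:
  24 - 12 = 12
  39 - 24 = 15
  49 - 39 = 10
  63 - 49 = 14
  63 - 63 = 0
  70 - 63 = 7
  76 - 70 = 6
  84 - 76 = 8
  94 - 84 = 10


Delta encoded: [12, 12, 15, 10, 14, 0, 7, 6, 8, 10]


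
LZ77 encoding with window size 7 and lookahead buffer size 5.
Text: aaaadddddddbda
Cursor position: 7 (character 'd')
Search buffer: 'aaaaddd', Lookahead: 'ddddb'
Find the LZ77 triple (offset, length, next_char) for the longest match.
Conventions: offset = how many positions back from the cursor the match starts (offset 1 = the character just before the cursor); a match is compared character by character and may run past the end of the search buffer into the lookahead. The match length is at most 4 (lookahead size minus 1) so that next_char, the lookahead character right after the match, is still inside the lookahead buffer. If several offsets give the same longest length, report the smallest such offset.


Try each offset into the search buffer:
  offset=1 (pos 6, char 'd'): match length 4
  offset=2 (pos 5, char 'd'): match length 4
  offset=3 (pos 4, char 'd'): match length 4
  offset=4 (pos 3, char 'a'): match length 0
  offset=5 (pos 2, char 'a'): match length 0
  offset=6 (pos 1, char 'a'): match length 0
  offset=7 (pos 0, char 'a'): match length 0
Longest match has length 4, found at offsets 1, 2, 3; take the smallest, offset 1.
next_char = character at position 7 + 4 = 11 -> 'b'

Best match: offset=1, length=4 (matching 'dddd' starting at position 6)
LZ77 triple: (1, 4, 'b')


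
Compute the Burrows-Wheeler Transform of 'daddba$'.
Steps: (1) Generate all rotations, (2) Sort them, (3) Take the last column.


Rotations (sorted):
  0: $daddba -> last char: a
  1: a$daddb -> last char: b
  2: addba$d -> last char: d
  3: ba$dadd -> last char: d
  4: daddba$ -> last char: $
  5: dba$dad -> last char: d
  6: ddba$da -> last char: a


BWT = abdd$da


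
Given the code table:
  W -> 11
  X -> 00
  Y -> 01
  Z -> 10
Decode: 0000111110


Decoding:
00 -> X
00 -> X
11 -> W
11 -> W
10 -> Z


Result: XXWWZ


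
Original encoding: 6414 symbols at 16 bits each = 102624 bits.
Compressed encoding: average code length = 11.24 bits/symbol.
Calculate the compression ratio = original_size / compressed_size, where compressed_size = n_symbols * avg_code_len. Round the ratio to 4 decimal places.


original_size = n_symbols * orig_bits = 6414 * 16 = 102624 bits
compressed_size = n_symbols * avg_code_len = 6414 * 11.24 = 72093.36 bits
ratio = original_size / compressed_size = 102624 / 72093.36 = 1.4235

Compression ratio = 1.4235


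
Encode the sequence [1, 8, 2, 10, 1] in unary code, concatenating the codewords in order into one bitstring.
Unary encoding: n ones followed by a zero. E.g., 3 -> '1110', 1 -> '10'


Encode each number as n ones followed by a terminating 0:
  1 -> 10 (2 bits)
  8 -> 111111110 (9 bits)
  2 -> 110 (3 bits)
  10 -> 11111111110 (11 bits)
  1 -> 10 (2 bits)
Total length = 2 + 9 + 3 + 11 + 2 = 27 bits.

Unary([1, 8, 2, 10, 1]) = 101111111101101111111111010 (27 bits)


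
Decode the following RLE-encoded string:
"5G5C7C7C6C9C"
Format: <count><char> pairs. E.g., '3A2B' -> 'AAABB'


Expanding each <count><char> pair:
  5G -> 'GGGGG'
  5C -> 'CCCCC'
  7C -> 'CCCCCCC'
  7C -> 'CCCCCCC'
  6C -> 'CCCCCC'
  9C -> 'CCCCCCCCC'

Decoded = GGGGGCCCCCCCCCCCCCCCCCCCCCCCCCCCCCCCCCC


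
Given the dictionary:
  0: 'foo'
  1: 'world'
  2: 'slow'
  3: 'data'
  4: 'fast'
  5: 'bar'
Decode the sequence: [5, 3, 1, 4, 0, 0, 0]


Look up each index in the dictionary:
  5 -> 'bar'
  3 -> 'data'
  1 -> 'world'
  4 -> 'fast'
  0 -> 'foo'
  0 -> 'foo'
  0 -> 'foo'

Decoded: "bar data world fast foo foo foo"


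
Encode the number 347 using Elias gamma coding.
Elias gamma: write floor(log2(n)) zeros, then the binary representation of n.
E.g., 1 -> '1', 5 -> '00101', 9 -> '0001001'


num_bits = floor(log2(347)) + 1 = 9
leading_zeros = num_bits - 1 = 8
binary(347) = 101011011

Elias gamma(347) = '00000000' + '101011011' = 00000000101011011 (17 bits)
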